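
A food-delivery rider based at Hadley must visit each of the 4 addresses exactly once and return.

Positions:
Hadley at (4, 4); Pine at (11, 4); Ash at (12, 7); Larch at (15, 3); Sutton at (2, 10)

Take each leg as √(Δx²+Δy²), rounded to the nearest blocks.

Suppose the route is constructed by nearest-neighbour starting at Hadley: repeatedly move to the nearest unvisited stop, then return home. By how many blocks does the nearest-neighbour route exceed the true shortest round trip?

From Hadley: Sutton=6, Pine=7, Ash=9, Larch=11 → choose Sutton (6).
From Sutton: Ash=10, Pine=11, Larch=15 → choose Ash (10).
From Ash: Pine=3, Larch=5 → choose Pine (3).
From Pine: Larch=4 → choose Larch (4).
NN route Hadley → Sutton → Ash → Pine → Larch → Hadley costs 34.
Optimal: Hadley → Pine → Larch → Ash → Sutton → Hadley costs 32 (by enumerating all 12 distinct tours).
Excess = 34 − 32 = 2.

Excess over optimum: 2 blocks.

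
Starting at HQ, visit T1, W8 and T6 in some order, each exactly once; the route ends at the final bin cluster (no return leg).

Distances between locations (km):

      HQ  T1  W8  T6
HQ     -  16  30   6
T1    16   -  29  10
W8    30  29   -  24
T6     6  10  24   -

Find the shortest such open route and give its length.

45 km — the minimum one-way total.

There are 3! = 6 possible orderings.
HQ - T1 - W8 - T6: 16+29+24 = 69
HQ - T1 - T6 - W8: 16+10+24 = 50
HQ - W8 - T1 - T6: 30+29+10 = 69
HQ - W8 - T6 - T1: 30+24+10 = 64
HQ - T6 - T1 - W8: 6+10+29 = 45
HQ - T6 - W8 - T1: 6+24+29 = 59
The minimum is 45.
One shortest path: HQ → T6 → T1 → W8.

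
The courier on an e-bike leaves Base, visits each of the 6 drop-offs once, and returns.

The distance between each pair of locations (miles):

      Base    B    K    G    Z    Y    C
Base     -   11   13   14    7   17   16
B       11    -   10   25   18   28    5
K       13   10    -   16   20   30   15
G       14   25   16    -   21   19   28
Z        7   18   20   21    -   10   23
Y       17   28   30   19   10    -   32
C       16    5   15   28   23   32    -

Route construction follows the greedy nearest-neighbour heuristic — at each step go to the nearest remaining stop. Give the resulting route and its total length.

Total distance 83 miles via the nearest-neighbour route Base → Z → Y → G → K → B → C → Base.

At Base the remaining stops are Z 7, B 11, K 13, G 14, C 16, Y 17; go to Z.
At Z the remaining stops are Y 10, B 18, K 20, G 21, C 23; go to Y.
At Y the remaining stops are G 19, B 28, K 30, C 32; go to G.
At G the remaining stops are K 16, B 25, C 28; go to K.
At K the remaining stops are B 10, C 15; go to B.
At B the remaining stops are C 5; go to C.
Return C→Base: 16.
Total = 7 + 10 + 19 + 16 + 10 + 5 + 16 = 83.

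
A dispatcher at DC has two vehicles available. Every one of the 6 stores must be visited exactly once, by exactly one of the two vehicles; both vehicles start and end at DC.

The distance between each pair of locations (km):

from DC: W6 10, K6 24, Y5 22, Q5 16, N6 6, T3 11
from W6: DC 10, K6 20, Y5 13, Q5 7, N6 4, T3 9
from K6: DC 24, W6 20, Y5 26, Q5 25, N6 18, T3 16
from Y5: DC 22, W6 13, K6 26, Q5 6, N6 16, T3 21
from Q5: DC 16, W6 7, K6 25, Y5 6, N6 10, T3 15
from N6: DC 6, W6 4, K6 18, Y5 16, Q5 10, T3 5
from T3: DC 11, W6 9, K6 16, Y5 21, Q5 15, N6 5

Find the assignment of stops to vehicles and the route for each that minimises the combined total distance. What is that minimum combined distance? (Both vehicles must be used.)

Minimum combined distance: 88 km.

Check every non-empty split of the stops between the two vehicles; for each half take its own optimal tour:
  {W6} + {K6, Y5, Q5, N6, T3}: 20 + 75 = 95
  {K6} + {W6, Y5, Q5, N6, T3}: 48 + 55 = 103
  {W6, K6} + {Y5, Q5, N6, T3}: 54 + 54 = 108
  {Y5} + {W6, K6, Q5, N6, T3}: 44 + 69 = 113
  {W6, Y5} + {K6, Q5, N6, T3}: 45 + 68 = 113
  {K6, Y5} + {W6, Q5, N6, T3}: 72 + 43 = 115
  … (31 splits in total)
  {N6} + {W6, K6, Y5, Q5, T3}: 12 + 76 = 88  ← best
Best: vehicle 1 DC → N6 → DC = 12; vehicle 2 DC → W6 → Q5 → Y5 → K6 → T3 → DC = 76; combined 88.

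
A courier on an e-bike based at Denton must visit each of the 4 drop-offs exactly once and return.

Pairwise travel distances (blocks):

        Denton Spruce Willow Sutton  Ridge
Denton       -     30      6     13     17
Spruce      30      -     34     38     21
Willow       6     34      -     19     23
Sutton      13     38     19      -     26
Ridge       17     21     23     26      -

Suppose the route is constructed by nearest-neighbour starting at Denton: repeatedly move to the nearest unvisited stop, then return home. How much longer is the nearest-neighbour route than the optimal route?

From Denton: Willow=6, Sutton=13, Ridge=17, Spruce=30 → choose Willow (6).
From Willow: Sutton=19, Ridge=23, Spruce=34 → choose Sutton (19).
From Sutton: Ridge=26, Spruce=38 → choose Ridge (26).
From Ridge: Spruce=21 → choose Spruce (21).
NN route Denton → Willow → Sutton → Ridge → Spruce → Denton costs 102.
Optimal: Denton → Willow → Spruce → Ridge → Sutton → Denton costs 100 (by enumerating all 12 distinct tours).
Excess = 102 − 100 = 2.

Excess over optimum: 2 blocks.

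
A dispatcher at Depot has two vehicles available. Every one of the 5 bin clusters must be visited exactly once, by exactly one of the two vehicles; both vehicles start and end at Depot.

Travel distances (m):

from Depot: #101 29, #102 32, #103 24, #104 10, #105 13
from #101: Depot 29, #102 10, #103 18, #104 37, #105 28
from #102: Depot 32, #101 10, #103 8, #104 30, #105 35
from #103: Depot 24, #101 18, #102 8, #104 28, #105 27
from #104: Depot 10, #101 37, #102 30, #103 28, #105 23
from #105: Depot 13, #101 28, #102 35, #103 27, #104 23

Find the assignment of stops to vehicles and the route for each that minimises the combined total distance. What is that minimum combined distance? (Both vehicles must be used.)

Minimum combined distance: 103 m.

Check every non-empty split of the stops between the two vehicles; for each half take its own optimal tour:
  {#101} + {#102, #103, #104, #105}: 58 + 88 = 146
  {#102} + {#101, #103, #104, #105}: 64 + 97 = 161
  {#101, #102} + {#103, #104, #105}: 71 + 78 = 149
  {#103} + {#101, #102, #104, #105}: 48 + 91 = 139
  {#101, #103} + {#102, #104, #105}: 71 + 88 = 159
  {#102, #103} + {#101, #104, #105}: 64 + 88 = 152
  … (15 splits in total)
  {#104} + {#101, #102, #103, #105}: 20 + 83 = 103  ← best
Best: vehicle 1 Depot → #104 → Depot = 20; vehicle 2 Depot → #103 → #102 → #101 → #105 → Depot = 83; combined 103.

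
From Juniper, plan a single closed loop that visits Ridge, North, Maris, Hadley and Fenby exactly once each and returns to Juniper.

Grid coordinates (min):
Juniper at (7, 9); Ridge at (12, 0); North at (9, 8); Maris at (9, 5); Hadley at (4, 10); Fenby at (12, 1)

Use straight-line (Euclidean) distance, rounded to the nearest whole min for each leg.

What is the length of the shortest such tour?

Shortest round trip = 27 min.

Juniper-Ridge-North-Maris-Hadley-Fenby-Juniper: 10+9+3+7+12+9 = 50
Juniper-Ridge-North-Maris-Fenby-Hadley-Juniper: 10+9+3+5+12+3 = 42
Juniper-Ridge-North-Hadley-Maris-Fenby-Juniper: 10+9+5+7+5+9 = 45
Juniper-Ridge-North-Hadley-Fenby-Maris-Juniper: 10+9+5+12+5+4 = 45
Juniper-Ridge-North-Fenby-Maris-Hadley-Juniper: 10+9+8+5+7+3 = 42
Juniper-Ridge-North-Fenby-Hadley-Maris-Juniper: 10+9+8+12+7+4 = 50
Juniper-Ridge-Maris-North-Hadley-Fenby-Juniper: 10+6+3+5+12+9 = 45
Juniper-Ridge-Maris-North-Fenby-Hadley-Juniper: 10+6+3+8+12+3 = 42
Juniper-Ridge-Maris-Hadley-North-Fenby-Juniper: 10+6+7+5+8+9 = 45
Juniper-Ridge-Maris-Hadley-Fenby-North-Juniper: 10+6+7+12+8+2 = 45
Juniper-Ridge-Maris-Fenby-North-Hadley-Juniper: 10+6+5+8+5+3 = 37
Juniper-Ridge-Maris-Fenby-Hadley-North-Juniper: 10+6+5+12+5+2 = 40
Juniper-Ridge-Hadley-North-Maris-Fenby-Juniper: 10+13+5+3+5+9 = 45
Juniper-Ridge-Hadley-North-Fenby-Maris-Juniper: 10+13+5+8+5+4 = 45
… (46 more)
Juniper-Ridge-Fenby-Maris-North-Hadley-Juniper: 10+1+5+3+5+3 = 27  ← best
The minimum is 27.
One optimal route: Juniper → Ridge → Fenby → Maris → North → Hadley → Juniper (or its reverse).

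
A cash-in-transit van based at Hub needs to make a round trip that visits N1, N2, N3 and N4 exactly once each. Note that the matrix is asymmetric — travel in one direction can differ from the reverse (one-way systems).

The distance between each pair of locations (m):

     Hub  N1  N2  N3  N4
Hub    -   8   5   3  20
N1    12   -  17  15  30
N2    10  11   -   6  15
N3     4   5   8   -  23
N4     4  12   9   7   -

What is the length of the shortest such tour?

Minimum total distance: 44 m.

Hub - N1 - N2 - N3 - N4 - Hub: 8+17+6+23+4 = 58
Hub - N1 - N2 - N4 - N3 - Hub: 8+17+15+7+4 = 51
Hub - N1 - N3 - N2 - N4 - Hub: 8+15+8+15+4 = 50
Hub - N1 - N3 - N4 - N2 - Hub: 8+15+23+9+10 = 65
Hub - N1 - N4 - N2 - N3 - Hub: 8+30+9+6+4 = 57
Hub - N1 - N4 - N3 - N2 - Hub: 8+30+7+8+10 = 63
Hub - N2 - N1 - N3 - N4 - Hub: 5+11+15+23+4 = 58
Hub - N2 - N1 - N4 - N3 - Hub: 5+11+30+7+4 = 57
Hub - N2 - N3 - N1 - N4 - Hub: 5+6+5+30+4 = 50
Hub - N2 - N3 - N4 - N1 - Hub: 5+6+23+12+12 = 58
Hub - N2 - N4 - N1 - N3 - Hub: 5+15+12+15+4 = 51
Hub - N2 - N4 - N3 - N1 - Hub: 5+15+7+5+12 = 44
Hub - N3 - N1 - N2 - N4 - Hub: 3+5+17+15+4 = 44
Hub - N3 - N1 - N4 - N2 - Hub: 3+5+30+9+10 = 57
… (10 more)
The minimum is 44.
One optimal route: Hub → N2 → N4 → N3 → N1 → Hub.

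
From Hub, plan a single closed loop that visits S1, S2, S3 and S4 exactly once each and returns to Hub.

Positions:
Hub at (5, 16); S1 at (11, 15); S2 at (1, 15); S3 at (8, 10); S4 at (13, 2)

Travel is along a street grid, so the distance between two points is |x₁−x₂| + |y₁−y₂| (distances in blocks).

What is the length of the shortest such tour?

With 4 stops there are 4!/2 = 12 distinct round trips (a route and its reverse cost the same).
Hub - S1 - S2 - S3 - S4 - Hub: 7+10+12+13+22 = 64
Hub - S1 - S2 - S4 - S3 - Hub: 7+10+25+13+9 = 64
Hub - S1 - S3 - S2 - S4 - Hub: 7+8+12+25+22 = 74
Hub - S1 - S3 - S4 - S2 - Hub: 7+8+13+25+5 = 58
Hub - S1 - S4 - S2 - S3 - Hub: 7+15+25+12+9 = 68
Hub - S1 - S4 - S3 - S2 - Hub: 7+15+13+12+5 = 52
Hub - S2 - S1 - S3 - S4 - Hub: 5+10+8+13+22 = 58
Hub - S2 - S1 - S4 - S3 - Hub: 5+10+15+13+9 = 52
Hub - S2 - S3 - S1 - S4 - Hub: 5+12+8+15+22 = 62
Hub - S2 - S4 - S1 - S3 - Hub: 5+25+15+8+9 = 62
Hub - S3 - S1 - S2 - S4 - Hub: 9+8+10+25+22 = 74
Hub - S3 - S2 - S1 - S4 - Hub: 9+12+10+15+22 = 68
The minimum is 52.
One optimal route: Hub → S1 → S4 → S3 → S2 → Hub (or its reverse).

52 blocks — the shortest possible round trip.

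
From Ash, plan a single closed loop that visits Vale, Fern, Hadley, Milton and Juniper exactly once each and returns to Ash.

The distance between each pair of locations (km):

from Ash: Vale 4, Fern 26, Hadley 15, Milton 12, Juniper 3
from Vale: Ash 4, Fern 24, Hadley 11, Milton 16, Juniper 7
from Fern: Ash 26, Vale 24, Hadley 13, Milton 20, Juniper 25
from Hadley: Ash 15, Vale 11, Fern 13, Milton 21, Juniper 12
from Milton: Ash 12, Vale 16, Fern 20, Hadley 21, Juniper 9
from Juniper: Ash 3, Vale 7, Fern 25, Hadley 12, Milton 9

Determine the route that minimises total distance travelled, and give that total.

With 5 stops there are 5!/2 = 60 distinct round trips (a route and its reverse cost the same).
Ash→Vale→Fern→Hadley→Milton→Juniper→Ash: 4+24+13+21+9+3 = 74
Ash→Vale→Fern→Hadley→Juniper→Milton→Ash: 4+24+13+12+9+12 = 74
Ash→Vale→Fern→Milton→Hadley→Juniper→Ash: 4+24+20+21+12+3 = 84
Ash→Vale→Fern→Milton→Juniper→Hadley→Ash: 4+24+20+9+12+15 = 84
Ash→Vale→Fern→Juniper→Hadley→Milton→Ash: 4+24+25+12+21+12 = 98
Ash→Vale→Fern→Juniper→Milton→Hadley→Ash: 4+24+25+9+21+15 = 98
Ash→Vale→Hadley→Fern→Milton→Juniper→Ash: 4+11+13+20+9+3 = 60
Ash→Vale→Hadley→Fern→Juniper→Milton→Ash: 4+11+13+25+9+12 = 74
Ash→Vale→Hadley→Milton→Fern→Juniper→Ash: 4+11+21+20+25+3 = 84
Ash→Vale→Hadley→Milton→Juniper→Fern→Ash: 4+11+21+9+25+26 = 96
Ash→Vale→Hadley→Juniper→Fern→Milton→Ash: 4+11+12+25+20+12 = 84
Ash→Vale→Hadley→Juniper→Milton→Fern→Ash: 4+11+12+9+20+26 = 82
Ash→Vale→Milton→Fern→Hadley→Juniper→Ash: 4+16+20+13+12+3 = 68
Ash→Vale→Milton→Fern→Juniper→Hadley→Ash: 4+16+20+25+12+15 = 92
… (46 more)
The minimum is 60.
One optimal route: Ash → Vale → Hadley → Fern → Milton → Juniper → Ash (or its reverse).

60 km — the shortest possible round trip.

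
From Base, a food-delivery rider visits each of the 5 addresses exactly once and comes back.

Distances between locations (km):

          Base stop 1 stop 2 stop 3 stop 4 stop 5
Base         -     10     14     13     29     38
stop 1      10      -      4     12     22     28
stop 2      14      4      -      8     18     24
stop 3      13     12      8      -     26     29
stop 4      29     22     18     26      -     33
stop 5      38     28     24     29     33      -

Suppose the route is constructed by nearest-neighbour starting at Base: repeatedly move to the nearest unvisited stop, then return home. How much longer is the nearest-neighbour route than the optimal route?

Base: stop 1=10, stop 3=13, stop 2=14, stop 4=29, stop 5=38 ⇒ stop 1
stop 1: stop 2=4, stop 3=12, stop 4=22, stop 5=28 ⇒ stop 2
stop 2: stop 3=8, stop 4=18, stop 5=24 ⇒ stop 3
stop 3: stop 4=26, stop 5=29 ⇒ stop 4
stop 4: stop 5=33 ⇒ stop 5
NN route Base → stop 1 → stop 2 → stop 3 → stop 4 → stop 5 → Base costs 119.
Optimal: Base → stop 1 → stop 2 → stop 4 → stop 5 → stop 3 → Base costs 107 (by enumerating all 60 distinct tours).
Excess = 119 − 107 = 12.

12 km longer than the optimal tour.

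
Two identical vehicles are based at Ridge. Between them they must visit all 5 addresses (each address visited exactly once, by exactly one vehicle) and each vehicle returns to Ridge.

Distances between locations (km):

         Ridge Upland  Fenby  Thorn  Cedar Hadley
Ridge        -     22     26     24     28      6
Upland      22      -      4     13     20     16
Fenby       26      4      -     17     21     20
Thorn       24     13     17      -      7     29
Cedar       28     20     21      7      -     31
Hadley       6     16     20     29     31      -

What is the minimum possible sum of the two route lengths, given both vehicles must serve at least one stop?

90 km — the smallest possible combined total.

Check every non-empty split of the stops between the two vehicles; for each half take its own optimal tour:
  {Upland} + {Fenby, Thorn, Cedar, Hadley}: 44 + 78 = 122
  {Fenby} + {Upland, Thorn, Cedar, Hadley}: 52 + 70 = 122
  {Upland, Fenby} + {Thorn, Cedar, Hadley}: 52 + 68 = 120
  {Thorn} + {Upland, Fenby, Cedar, Hadley}: 48 + 75 = 123
  {Upland, Thorn} + {Fenby, Cedar, Hadley}: 59 + 75 = 134
  {Fenby, Thorn} + {Upland, Cedar, Hadley}: 67 + 70 = 137
  … (15 splits in total)
  {Upland, Fenby, Thorn, Cedar} + {Hadley}: 78 + 12 = 90  ← best
Best: vehicle 1 Ridge → Upland → Fenby → Thorn → Cedar → Ridge = 78; vehicle 2 Ridge → Hadley → Ridge = 12; combined 90.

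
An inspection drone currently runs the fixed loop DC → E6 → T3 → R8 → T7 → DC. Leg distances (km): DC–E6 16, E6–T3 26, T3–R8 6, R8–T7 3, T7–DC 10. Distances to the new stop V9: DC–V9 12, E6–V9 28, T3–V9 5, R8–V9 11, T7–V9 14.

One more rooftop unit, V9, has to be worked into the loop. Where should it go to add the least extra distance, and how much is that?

Insertion cost between consecutive stops i–j is d(i,V9) + d(V9,j) − d(i,j):
  between DC and E6: 12 + 28 − 16 = 24
  between E6 and T3: 28 + 5 − 26 = 7
  between T3 and R8: 5 + 11 − 6 = 10
  between R8 and T7: 11 + 14 − 3 = 22
  between T7 and DC: 14 + 12 − 10 = 16
Cheapest insertion is between E6 and T3, adding 7.
New total = 61 + 7 = 68.

+7 km — insert V9 between E6 and T3.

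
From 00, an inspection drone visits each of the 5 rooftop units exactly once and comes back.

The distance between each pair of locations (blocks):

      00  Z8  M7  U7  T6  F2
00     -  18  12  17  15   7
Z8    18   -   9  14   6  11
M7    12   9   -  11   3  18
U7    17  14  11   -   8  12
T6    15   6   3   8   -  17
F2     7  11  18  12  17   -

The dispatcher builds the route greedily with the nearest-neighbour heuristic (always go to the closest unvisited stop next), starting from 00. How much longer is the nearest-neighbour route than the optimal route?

1 blocks longer than the optimal tour.

From 00: F2=7, M7=12, T6=15, U7=17, Z8=18 → choose F2 (7).
From F2: Z8=11, U7=12, T6=17, M7=18 → choose Z8 (11).
From Z8: T6=6, M7=9, U7=14 → choose T6 (6).
From T6: M7=3, U7=8 → choose M7 (3).
From M7: U7=11 → choose U7 (11).
NN route 00 → F2 → Z8 → T6 → M7 → U7 → 00 costs 55.
Optimal: 00 → M7 → Z8 → T6 → U7 → F2 → 00 costs 54 (by enumerating all 60 distinct tours).
Excess = 55 − 54 = 1.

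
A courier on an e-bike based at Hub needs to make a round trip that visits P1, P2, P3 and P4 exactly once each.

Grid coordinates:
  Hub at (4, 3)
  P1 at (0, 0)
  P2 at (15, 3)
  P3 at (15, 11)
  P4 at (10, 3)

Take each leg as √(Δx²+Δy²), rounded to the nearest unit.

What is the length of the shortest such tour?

There are 12 distinct closed tours to check (reversals are equivalent).
Hub-P1-P2-P3-P4-Hub: 5+15+8+9+6 = 43
Hub-P1-P2-P4-P3-Hub: 5+15+5+9+14 = 48
Hub-P1-P3-P2-P4-Hub: 5+19+8+5+6 = 43
Hub-P1-P3-P4-P2-Hub: 5+19+9+5+11 = 49
Hub-P1-P4-P2-P3-Hub: 5+10+5+8+14 = 42
Hub-P1-P4-P3-P2-Hub: 5+10+9+8+11 = 43
Hub-P2-P1-P3-P4-Hub: 11+15+19+9+6 = 60
Hub-P2-P1-P4-P3-Hub: 11+15+10+9+14 = 59
Hub-P2-P3-P1-P4-Hub: 11+8+19+10+6 = 54
Hub-P2-P4-P1-P3-Hub: 11+5+10+19+14 = 59
Hub-P3-P1-P2-P4-Hub: 14+19+15+5+6 = 59
Hub-P3-P2-P1-P4-Hub: 14+8+15+10+6 = 53
The minimum is 42.
One optimal route: Hub → P1 → P4 → P2 → P3 → Hub (or its reverse).

42 — the shortest possible round trip.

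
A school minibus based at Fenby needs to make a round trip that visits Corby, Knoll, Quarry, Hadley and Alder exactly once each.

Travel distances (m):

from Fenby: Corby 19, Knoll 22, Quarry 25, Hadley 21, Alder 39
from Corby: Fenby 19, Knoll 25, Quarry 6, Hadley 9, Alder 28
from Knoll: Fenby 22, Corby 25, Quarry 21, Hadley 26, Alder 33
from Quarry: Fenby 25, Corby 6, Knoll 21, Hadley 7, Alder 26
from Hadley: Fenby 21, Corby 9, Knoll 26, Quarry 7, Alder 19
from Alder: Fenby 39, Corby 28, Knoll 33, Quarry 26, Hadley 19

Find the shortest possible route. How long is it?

With 5 stops there are 5!/2 = 60 distinct round trips (a route and its reverse cost the same).
Fenby→Corby→Knoll→Quarry→Hadley→Alder→Fenby: 19+25+21+7+19+39 = 130
Fenby→Corby→Knoll→Quarry→Alder→Hadley→Fenby: 19+25+21+26+19+21 = 131
Fenby→Corby→Knoll→Hadley→Quarry→Alder→Fenby: 19+25+26+7+26+39 = 142
Fenby→Corby→Knoll→Hadley→Alder→Quarry→Fenby: 19+25+26+19+26+25 = 140
Fenby→Corby→Knoll→Alder→Quarry→Hadley→Fenby: 19+25+33+26+7+21 = 131
Fenby→Corby→Knoll→Alder→Hadley→Quarry→Fenby: 19+25+33+19+7+25 = 128
Fenby→Corby→Quarry→Knoll→Hadley→Alder→Fenby: 19+6+21+26+19+39 = 130
Fenby→Corby→Quarry→Knoll→Alder→Hadley→Fenby: 19+6+21+33+19+21 = 119
Fenby→Corby→Quarry→Hadley→Knoll→Alder→Fenby: 19+6+7+26+33+39 = 130
Fenby→Corby→Quarry→Hadley→Alder→Knoll→Fenby: 19+6+7+19+33+22 = 106
Fenby→Corby→Quarry→Alder→Knoll→Hadley→Fenby: 19+6+26+33+26+21 = 131
Fenby→Corby→Quarry→Alder→Hadley→Knoll→Fenby: 19+6+26+19+26+22 = 118
Fenby→Corby→Hadley→Knoll→Quarry→Alder→Fenby: 19+9+26+21+26+39 = 140
Fenby→Corby→Hadley→Knoll→Alder→Quarry→Fenby: 19+9+26+33+26+25 = 138
… (46 more)
The minimum is 106.
One optimal route: Fenby → Corby → Quarry → Hadley → Alder → Knoll → Fenby (or its reverse).

Shortest round trip = 106 m.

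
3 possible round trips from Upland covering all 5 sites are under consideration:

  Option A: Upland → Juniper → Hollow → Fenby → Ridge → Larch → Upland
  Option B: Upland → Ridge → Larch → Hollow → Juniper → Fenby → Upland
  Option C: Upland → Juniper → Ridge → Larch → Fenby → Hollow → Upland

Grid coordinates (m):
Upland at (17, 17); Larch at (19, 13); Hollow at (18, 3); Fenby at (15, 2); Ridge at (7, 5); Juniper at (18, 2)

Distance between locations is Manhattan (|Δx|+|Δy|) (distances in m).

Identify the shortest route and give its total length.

58 m — Option A is the shortest.

Option A: 16 + 1 + 4 + 11 + 20 + 6 = 58
Option B: 22 + 20 + 11 + 1 + 3 + 17 = 74
Option C: 16 + 14 + 20 + 15 + 4 + 15 = 84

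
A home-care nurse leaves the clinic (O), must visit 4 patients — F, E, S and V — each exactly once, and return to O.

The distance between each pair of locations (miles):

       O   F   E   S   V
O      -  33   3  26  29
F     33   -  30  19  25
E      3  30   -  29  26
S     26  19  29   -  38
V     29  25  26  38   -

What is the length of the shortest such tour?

There are 12 distinct closed tours to check (reversals are equivalent).
O - F - E - S - V - O: 33+30+29+38+29 = 159
O - F - E - V - S - O: 33+30+26+38+26 = 153
O - F - S - E - V - O: 33+19+29+26+29 = 136
O - F - S - V - E - O: 33+19+38+26+3 = 119
O - F - V - E - S - O: 33+25+26+29+26 = 139
O - F - V - S - E - O: 33+25+38+29+3 = 128
O - E - F - S - V - O: 3+30+19+38+29 = 119
O - E - F - V - S - O: 3+30+25+38+26 = 122
O - E - S - F - V - O: 3+29+19+25+29 = 105
O - E - V - F - S - O: 3+26+25+19+26 = 99
O - S - F - E - V - O: 26+19+30+26+29 = 130
O - S - E - F - V - O: 26+29+30+25+29 = 139
The minimum is 99.
One optimal route: O → E → V → F → S → O (or its reverse).

Minimum total distance: 99 miles.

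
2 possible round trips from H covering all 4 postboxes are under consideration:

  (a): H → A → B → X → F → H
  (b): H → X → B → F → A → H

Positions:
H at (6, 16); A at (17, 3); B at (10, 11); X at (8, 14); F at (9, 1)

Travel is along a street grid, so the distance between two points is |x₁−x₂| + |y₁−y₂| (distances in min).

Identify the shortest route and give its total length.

(a): 24 + 15 + 5 + 14 + 18 = 76
(b): 4 + 5 + 11 + 10 + 24 = 54

54 min — (b) is the shortest.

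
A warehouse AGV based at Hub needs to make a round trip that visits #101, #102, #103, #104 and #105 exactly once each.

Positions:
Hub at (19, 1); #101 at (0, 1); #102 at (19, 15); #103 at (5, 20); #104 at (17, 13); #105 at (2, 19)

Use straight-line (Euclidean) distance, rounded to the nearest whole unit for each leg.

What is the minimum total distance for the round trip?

Hub - #101 - #102 - #103 - #104 - #105 - Hub: 19+24+15+14+16+25 = 113
Hub - #101 - #102 - #103 - #105 - #104 - Hub: 19+24+15+3+16+12 = 89
Hub - #101 - #102 - #104 - #103 - #105 - Hub: 19+24+3+14+3+25 = 88
Hub - #101 - #102 - #104 - #105 - #103 - Hub: 19+24+3+16+3+24 = 89
Hub - #101 - #102 - #105 - #103 - #104 - Hub: 19+24+17+3+14+12 = 89
Hub - #101 - #102 - #105 - #104 - #103 - Hub: 19+24+17+16+14+24 = 114
Hub - #101 - #103 - #102 - #104 - #105 - Hub: 19+20+15+3+16+25 = 98
Hub - #101 - #103 - #102 - #105 - #104 - Hub: 19+20+15+17+16+12 = 99
Hub - #101 - #103 - #104 - #102 - #105 - Hub: 19+20+14+3+17+25 = 98
Hub - #101 - #103 - #104 - #105 - #102 - Hub: 19+20+14+16+17+14 = 100
Hub - #101 - #103 - #105 - #102 - #104 - Hub: 19+20+3+17+3+12 = 74
Hub - #101 - #103 - #105 - #104 - #102 - Hub: 19+20+3+16+3+14 = 75
Hub - #101 - #104 - #102 - #103 - #105 - Hub: 19+21+3+15+3+25 = 86
Hub - #101 - #104 - #102 - #105 - #103 - Hub: 19+21+3+17+3+24 = 87
… (46 more)
Hub - #101 - #105 - #103 - #102 - #104 - Hub: 19+18+3+15+3+12 = 70  ← best
The minimum is 70.
One optimal route: Hub → #101 → #105 → #103 → #102 → #104 → Hub (or its reverse).

Minimum total distance: 70.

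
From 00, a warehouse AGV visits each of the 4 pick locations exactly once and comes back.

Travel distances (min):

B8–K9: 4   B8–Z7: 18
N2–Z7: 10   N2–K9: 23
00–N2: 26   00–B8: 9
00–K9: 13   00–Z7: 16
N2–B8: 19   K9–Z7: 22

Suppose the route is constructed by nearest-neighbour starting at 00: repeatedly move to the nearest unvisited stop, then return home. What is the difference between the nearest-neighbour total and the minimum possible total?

9 min longer than the optimal tour.

From 00: B8=9, K9=13, Z7=16, N2=26 → choose B8 (9).
From B8: K9=4, Z7=18, N2=19 → choose K9 (4).
From K9: Z7=22, N2=23 → choose Z7 (22).
From Z7: N2=10 → choose N2 (10).
NN route 00 → B8 → K9 → Z7 → N2 → 00 costs 71.
Optimal: 00 → B8 → K9 → N2 → Z7 → 00 costs 62 (by enumerating all 12 distinct tours).
Excess = 71 − 62 = 9.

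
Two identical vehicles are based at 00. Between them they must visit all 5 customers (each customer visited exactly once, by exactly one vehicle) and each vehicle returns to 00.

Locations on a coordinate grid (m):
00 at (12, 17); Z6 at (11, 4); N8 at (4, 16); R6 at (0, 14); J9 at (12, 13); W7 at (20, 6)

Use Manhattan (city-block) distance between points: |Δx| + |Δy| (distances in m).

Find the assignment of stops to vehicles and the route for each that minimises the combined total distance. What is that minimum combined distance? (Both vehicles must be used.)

Try each way of splitting the stops between the two vehicles (each non-empty) and, for each split, find the best tour for each vehicle:
  {Z6} + {N8, R6, J9, W7}: 28 + 62 = 90
  {N8} + {Z6, R6, J9, W7}: 18 + 66 = 84
  {Z6, N8} + {R6, J9, W7}: 42 + 62 = 104
  {R6} + {Z6, N8, J9, W7}: 30 + 58 = 88
  {Z6, R6} + {N8, J9, W7}: 50 + 54 = 104
  {N8, R6} + {Z6, J9, W7}: 30 + 44 = 74
  … (15 splits in total)
Best: vehicle 1 00 → N8 → R6 → 00 = 30; vehicle 2 00 → Z6 → W7 → J9 → 00 = 44; combined 74.

Minimum combined distance: 74 m.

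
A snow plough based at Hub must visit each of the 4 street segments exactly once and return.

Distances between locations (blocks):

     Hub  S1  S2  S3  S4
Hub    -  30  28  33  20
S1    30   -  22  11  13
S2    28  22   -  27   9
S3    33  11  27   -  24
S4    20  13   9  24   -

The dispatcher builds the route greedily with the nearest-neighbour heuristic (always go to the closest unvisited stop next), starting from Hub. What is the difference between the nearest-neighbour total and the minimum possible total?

1 blocks longer than the optimal tour.

Hub: S4=20, S2=28, S1=30, S3=33 ⇒ S4
S4: S2=9, S1=13, S3=24 ⇒ S2
S2: S1=22, S3=27 ⇒ S1
S1: S3=11 ⇒ S3
NN route Hub → S4 → S2 → S1 → S3 → Hub costs 95.
Optimal: Hub → S2 → S4 → S1 → S3 → Hub costs 94 (by enumerating all 12 distinct tours).
Excess = 95 − 94 = 1.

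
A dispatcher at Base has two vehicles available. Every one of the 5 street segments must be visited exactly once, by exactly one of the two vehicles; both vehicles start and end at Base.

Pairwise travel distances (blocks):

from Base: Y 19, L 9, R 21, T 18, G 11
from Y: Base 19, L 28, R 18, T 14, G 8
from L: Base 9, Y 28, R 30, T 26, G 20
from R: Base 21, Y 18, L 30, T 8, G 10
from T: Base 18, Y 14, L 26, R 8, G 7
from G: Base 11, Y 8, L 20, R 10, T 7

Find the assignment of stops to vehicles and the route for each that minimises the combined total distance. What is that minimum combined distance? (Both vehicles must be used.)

There are 2^4 − 1 = 15 ways to divide the 5 stops into two non-empty groups. For each, the best each vehicle can do is its own shortest tour through its group:
  {Y} + {L, R, T, G}: 38 + 64 = 102
  {L} + {Y, R, T, G}: 18 + 62 = 80
  {Y, L} + {R, T, G}: 56 + 47 = 103
  {R} + {Y, L, T, G}: 42 + 68 = 110
  {Y, R} + {L, T, G}: 58 + 53 = 111
  {L, R} + {Y, T, G}: 60 + 51 = 111
  … (15 splits in total)
Best: vehicle 1 Base → L → Base = 18; vehicle 2 Base → Y → T → R → G → Base = 62; combined 80.

Minimum combined distance: 80 blocks.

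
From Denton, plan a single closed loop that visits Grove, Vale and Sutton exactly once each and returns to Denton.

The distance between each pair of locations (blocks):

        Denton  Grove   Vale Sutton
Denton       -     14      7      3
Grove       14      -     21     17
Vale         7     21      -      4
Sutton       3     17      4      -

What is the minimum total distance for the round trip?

Denton-Grove-Vale-Sutton-Denton: 14+21+4+3 = 42
Denton-Grove-Sutton-Vale-Denton: 14+17+4+7 = 42
Denton-Vale-Grove-Sutton-Denton: 7+21+17+3 = 48
The minimum is 42.
One optimal route: Denton → Grove → Vale → Sutton → Denton (or its reverse).

Minimum total distance: 42 blocks.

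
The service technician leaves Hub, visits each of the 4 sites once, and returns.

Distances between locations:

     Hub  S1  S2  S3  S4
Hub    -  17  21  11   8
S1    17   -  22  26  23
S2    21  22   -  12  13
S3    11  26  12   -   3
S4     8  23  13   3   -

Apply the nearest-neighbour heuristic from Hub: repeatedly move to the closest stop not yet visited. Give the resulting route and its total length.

Nearest-neighbour total = 62; route Hub → S4 → S3 → S2 → S1 → Hub.

Hub → [S4:8 / S3:11 / S1:17 / S2:21] → S4 (8)
S4 → [S3:3 / S2:13 / S1:23] → S3 (3)
S3 → [S2:12 / S1:26] → S2 (12)
S2 → [S1:22] → S1 (22)
Return S1→Hub: 17.
Total = 8 + 3 + 12 + 22 + 17 = 62.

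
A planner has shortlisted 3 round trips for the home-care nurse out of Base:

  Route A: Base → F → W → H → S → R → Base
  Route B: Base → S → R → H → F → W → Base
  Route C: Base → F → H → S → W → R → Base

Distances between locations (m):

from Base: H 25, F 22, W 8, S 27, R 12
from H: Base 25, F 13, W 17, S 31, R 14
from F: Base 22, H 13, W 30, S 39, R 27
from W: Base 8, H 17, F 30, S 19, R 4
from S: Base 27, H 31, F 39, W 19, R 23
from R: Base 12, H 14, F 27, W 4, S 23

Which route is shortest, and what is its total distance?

101 m — Route C is the shortest.

Route A: 22 + 30 + 17 + 31 + 23 + 12 = 135
Route B: 27 + 23 + 14 + 13 + 30 + 8 = 115
Route C: 22 + 13 + 31 + 19 + 4 + 12 = 101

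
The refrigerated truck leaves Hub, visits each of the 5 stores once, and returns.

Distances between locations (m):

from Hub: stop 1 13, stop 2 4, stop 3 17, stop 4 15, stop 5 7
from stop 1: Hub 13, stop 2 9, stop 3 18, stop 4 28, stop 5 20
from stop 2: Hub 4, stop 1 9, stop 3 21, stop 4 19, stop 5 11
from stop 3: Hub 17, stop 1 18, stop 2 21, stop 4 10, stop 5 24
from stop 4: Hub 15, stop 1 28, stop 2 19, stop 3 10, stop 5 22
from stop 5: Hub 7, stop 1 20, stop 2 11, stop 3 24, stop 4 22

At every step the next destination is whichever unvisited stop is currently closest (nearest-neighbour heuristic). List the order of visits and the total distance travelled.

Total distance 70 m via the nearest-neighbour route Hub → stop 2 → stop 1 → stop 3 → stop 4 → stop 5 → Hub.

From Hub: distances to unvisited — stop 2=4, stop 5=7, stop 1=13, stop 4=15, stop 3=17. Nearest is stop 2 (4).
From stop 2: distances to unvisited — stop 1=9, stop 5=11, stop 4=19, stop 3=21. Nearest is stop 1 (9).
From stop 1: distances to unvisited — stop 3=18, stop 5=20, stop 4=28. Nearest is stop 3 (18).
From stop 3: distances to unvisited — stop 4=10, stop 5=24. Nearest is stop 4 (10).
From stop 4: distances to unvisited — stop 5=22. Nearest is stop 5 (22).
Return stop 5→Hub: 7.
Total = 4 + 9 + 18 + 10 + 22 + 7 = 70.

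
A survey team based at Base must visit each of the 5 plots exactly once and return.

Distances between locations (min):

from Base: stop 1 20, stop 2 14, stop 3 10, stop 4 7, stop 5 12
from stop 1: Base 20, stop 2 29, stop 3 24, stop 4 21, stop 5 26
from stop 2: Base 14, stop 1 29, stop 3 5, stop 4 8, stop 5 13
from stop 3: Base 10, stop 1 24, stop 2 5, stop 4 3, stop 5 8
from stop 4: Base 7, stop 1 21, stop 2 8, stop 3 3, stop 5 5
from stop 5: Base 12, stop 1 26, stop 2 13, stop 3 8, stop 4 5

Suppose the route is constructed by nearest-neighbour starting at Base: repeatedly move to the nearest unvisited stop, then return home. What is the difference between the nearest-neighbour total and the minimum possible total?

The nearest-neighbour route is 1 min longer than optimal.

Base: stop 4=7, stop 3=10, stop 5=12, stop 2=14, stop 1=20 ⇒ stop 4
stop 4: stop 3=3, stop 5=5, stop 2=8, stop 1=21 ⇒ stop 3
stop 3: stop 2=5, stop 5=8, stop 1=24 ⇒ stop 2
stop 2: stop 5=13, stop 1=29 ⇒ stop 5
stop 5: stop 1=26 ⇒ stop 1
NN route Base → stop 4 → stop 3 → stop 2 → stop 5 → stop 1 → Base costs 74.
Optimal: Base → stop 1 → stop 4 → stop 5 → stop 3 → stop 2 → Base costs 73 (by enumerating all 60 distinct tours).
Excess = 74 − 73 = 1.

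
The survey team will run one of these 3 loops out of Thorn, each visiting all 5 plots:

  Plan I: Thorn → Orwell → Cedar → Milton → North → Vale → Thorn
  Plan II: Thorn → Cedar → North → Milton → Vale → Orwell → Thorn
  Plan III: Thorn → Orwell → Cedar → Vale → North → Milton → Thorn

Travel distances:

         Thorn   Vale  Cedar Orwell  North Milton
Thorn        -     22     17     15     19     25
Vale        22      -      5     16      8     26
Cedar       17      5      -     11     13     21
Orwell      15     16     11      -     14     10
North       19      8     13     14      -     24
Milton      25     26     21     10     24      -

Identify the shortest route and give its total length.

Plan I: 15 + 11 + 21 + 24 + 8 + 22 = 101
Plan II: 17 + 13 + 24 + 26 + 16 + 15 = 111
Plan III: 15 + 11 + 5 + 8 + 24 + 25 = 88

88 — Plan III is the shortest.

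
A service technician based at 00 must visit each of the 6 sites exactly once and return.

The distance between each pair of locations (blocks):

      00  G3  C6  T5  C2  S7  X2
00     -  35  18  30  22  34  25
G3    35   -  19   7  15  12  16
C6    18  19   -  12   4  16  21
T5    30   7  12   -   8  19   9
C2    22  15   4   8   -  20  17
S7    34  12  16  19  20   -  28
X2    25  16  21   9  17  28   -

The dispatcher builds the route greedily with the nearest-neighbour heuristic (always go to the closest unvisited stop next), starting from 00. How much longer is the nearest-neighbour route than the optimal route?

7 blocks longer than the optimal tour.

From 00: C6=18, C2=22, X2=25, T5=30, S7=34, G3=35 → choose C6 (18).
From C6: C2=4, T5=12, S7=16, G3=19, X2=21 → choose C2 (4).
From C2: T5=8, G3=15, X2=17, S7=20 → choose T5 (8).
From T5: G3=7, X2=9, S7=19 → choose G3 (7).
From G3: S7=12, X2=16 → choose S7 (12).
From S7: X2=28 → choose X2 (28).
NN route 00 → C6 → C2 → T5 → G3 → S7 → X2 → 00 costs 102.
Optimal: 00 → C6 → C2 → S7 → G3 → T5 → X2 → 00 costs 95 (by enumerating all 360 distinct tours).
Excess = 102 − 95 = 7.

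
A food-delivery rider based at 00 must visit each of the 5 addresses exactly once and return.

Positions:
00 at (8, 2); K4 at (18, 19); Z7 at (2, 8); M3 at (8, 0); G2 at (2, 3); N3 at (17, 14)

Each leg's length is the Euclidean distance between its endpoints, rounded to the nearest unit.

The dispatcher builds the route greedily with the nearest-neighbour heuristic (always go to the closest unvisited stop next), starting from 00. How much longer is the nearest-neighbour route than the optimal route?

00: M3=2, G2=6, Z7=8, N3=15, K4=20 ⇒ M3
M3: G2=7, Z7=10, N3=17, K4=21 ⇒ G2
G2: Z7=5, N3=19, K4=23 ⇒ Z7
Z7: N3=16, K4=19 ⇒ N3
N3: K4=5 ⇒ K4
NN route 00 → M3 → G2 → Z7 → N3 → K4 → 00 costs 55.
Optimal: 00 → M3 → G2 → Z7 → K4 → N3 → 00 costs 53 (by enumerating all 60 distinct tours).
Excess = 55 − 53 = 2.

The nearest-neighbour route is 2 longer than optimal.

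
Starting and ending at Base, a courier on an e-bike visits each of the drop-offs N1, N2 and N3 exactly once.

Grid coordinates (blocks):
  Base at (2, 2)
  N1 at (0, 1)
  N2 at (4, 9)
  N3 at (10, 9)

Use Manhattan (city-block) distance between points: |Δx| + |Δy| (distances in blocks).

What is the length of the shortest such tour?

Shortest round trip = 36 blocks.

With 3 stops there are 3!/2 = 3 distinct round trips (a route and its reverse cost the same).
Base→N1→N2→N3→Base: 3+12+6+15 = 36
Base→N1→N3→N2→Base: 3+18+6+9 = 36
Base→N2→N1→N3→Base: 9+12+18+15 = 54
The minimum is 36.
One optimal route: Base → N1 → N2 → N3 → Base (or its reverse).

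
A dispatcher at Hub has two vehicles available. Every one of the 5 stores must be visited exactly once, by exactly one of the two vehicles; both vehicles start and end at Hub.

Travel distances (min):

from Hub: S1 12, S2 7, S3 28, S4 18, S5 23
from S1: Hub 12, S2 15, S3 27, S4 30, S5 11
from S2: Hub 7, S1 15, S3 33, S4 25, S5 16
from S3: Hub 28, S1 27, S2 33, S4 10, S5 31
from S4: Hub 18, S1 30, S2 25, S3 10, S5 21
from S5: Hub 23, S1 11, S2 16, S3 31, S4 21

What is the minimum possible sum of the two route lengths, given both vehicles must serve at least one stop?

Minimum combined distance: 96 min.

Try each way of splitting the stops between the two vehicles (each non-empty) and, for each split, find the best tour for each vehicle:
  {S1} + {S2, S3, S4, S5}: 24 + 82 = 106
  {S2} + {S1, S3, S4, S5}: 14 + 82 = 96
  {S1, S2} + {S3, S4, S5}: 34 + 82 = 116
  {S3} + {S1, S2, S4, S5}: 56 + 72 = 128
  {S1, S3} + {S2, S4, S5}: 67 + 62 = 129
  {S2, S3} + {S1, S4, S5}: 68 + 62 = 130
  … (15 splits in total)
Best: vehicle 1 Hub → S2 → Hub = 14; vehicle 2 Hub → S1 → S5 → S3 → S4 → Hub = 82; combined 96.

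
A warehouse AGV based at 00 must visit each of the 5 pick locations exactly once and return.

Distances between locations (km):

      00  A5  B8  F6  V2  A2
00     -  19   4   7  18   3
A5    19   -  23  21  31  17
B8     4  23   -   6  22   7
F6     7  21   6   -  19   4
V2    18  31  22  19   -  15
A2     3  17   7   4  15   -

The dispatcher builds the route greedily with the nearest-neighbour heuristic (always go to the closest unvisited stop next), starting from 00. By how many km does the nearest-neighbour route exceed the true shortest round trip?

From 00: A2=3, B8=4, F6=7, V2=18, A5=19 → choose A2 (3).
From A2: F6=4, B8=7, V2=15, A5=17 → choose F6 (4).
From F6: B8=6, V2=19, A5=21 → choose B8 (6).
From B8: V2=22, A5=23 → choose V2 (22).
From V2: A5=31 → choose A5 (31).
NN route 00 → A2 → F6 → B8 → V2 → A5 → 00 costs 85.
Optimal: 00 → A5 → V2 → A2 → F6 → B8 → 00 costs 79 (by enumerating all 60 distinct tours).
Excess = 85 − 79 = 6.

6 km longer than the optimal tour.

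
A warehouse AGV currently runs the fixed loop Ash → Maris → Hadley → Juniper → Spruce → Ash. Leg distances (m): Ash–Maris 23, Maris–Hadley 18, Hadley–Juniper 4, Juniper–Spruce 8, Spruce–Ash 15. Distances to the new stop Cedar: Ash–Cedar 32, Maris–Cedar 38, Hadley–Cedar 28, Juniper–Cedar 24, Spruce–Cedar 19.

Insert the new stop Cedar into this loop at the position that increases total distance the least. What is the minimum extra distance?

Insertion cost between consecutive stops i–j is d(i,Cedar) + d(Cedar,j) − d(i,j):
  between Ash and Maris: 32 + 38 − 23 = 47
  between Maris and Hadley: 38 + 28 − 18 = 48
  between Hadley and Juniper: 28 + 24 − 4 = 48
  between Juniper and Spruce: 24 + 19 − 8 = 35
  between Spruce and Ash: 19 + 32 − 15 = 36
Cheapest insertion is between Juniper and Spruce, adding 35.
New total = 68 + 35 = 103.

+35 m — insert Cedar between Juniper and Spruce.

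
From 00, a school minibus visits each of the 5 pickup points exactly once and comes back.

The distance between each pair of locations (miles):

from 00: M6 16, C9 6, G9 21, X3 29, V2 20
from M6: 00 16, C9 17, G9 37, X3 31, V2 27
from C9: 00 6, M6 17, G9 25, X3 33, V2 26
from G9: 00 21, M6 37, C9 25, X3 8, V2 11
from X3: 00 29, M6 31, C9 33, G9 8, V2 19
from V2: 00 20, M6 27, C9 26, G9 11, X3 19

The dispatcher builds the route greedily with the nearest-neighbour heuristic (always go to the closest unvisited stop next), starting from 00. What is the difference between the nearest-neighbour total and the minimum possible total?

The nearest-neighbour route is 5 miles longer than optimal.

00: C9=6, M6=16, V2=20, G9=21, X3=29 ⇒ C9
C9: M6=17, G9=25, V2=26, X3=33 ⇒ M6
M6: V2=27, X3=31, G9=37 ⇒ V2
V2: G9=11, X3=19 ⇒ G9
G9: X3=8 ⇒ X3
NN route 00 → C9 → M6 → V2 → G9 → X3 → 00 costs 98.
Optimal: 00 → C9 → M6 → X3 → G9 → V2 → 00 costs 93 (by enumerating all 60 distinct tours).
Excess = 98 − 93 = 5.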